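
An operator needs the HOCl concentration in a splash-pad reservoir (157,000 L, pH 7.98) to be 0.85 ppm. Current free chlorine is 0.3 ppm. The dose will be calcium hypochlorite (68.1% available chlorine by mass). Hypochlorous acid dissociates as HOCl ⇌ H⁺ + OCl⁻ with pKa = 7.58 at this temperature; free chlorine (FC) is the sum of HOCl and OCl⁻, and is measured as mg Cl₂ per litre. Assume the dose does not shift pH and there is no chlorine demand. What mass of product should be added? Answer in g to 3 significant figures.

619 g

[OCl⁻]/[HOCl] = 10^(pH − pKa) = 10^(7.98 − 7.58) = 2.512; fraction as HOCl = 1/(1 + 2.512) = 0.2847.
Free chlorine required for 0.85 ppm HOCl: 0.85 / 0.2847 = 2.985 ppm.
FC to add: 2.985 − 0.3 = 2.685 mg/L as Cl₂.
Cl₂ equivalent: 2.685 mg/L × 157,000 L = 421.6 g.
Product at 68.1% available Cl: 421.6 / 0.681 = 619 g.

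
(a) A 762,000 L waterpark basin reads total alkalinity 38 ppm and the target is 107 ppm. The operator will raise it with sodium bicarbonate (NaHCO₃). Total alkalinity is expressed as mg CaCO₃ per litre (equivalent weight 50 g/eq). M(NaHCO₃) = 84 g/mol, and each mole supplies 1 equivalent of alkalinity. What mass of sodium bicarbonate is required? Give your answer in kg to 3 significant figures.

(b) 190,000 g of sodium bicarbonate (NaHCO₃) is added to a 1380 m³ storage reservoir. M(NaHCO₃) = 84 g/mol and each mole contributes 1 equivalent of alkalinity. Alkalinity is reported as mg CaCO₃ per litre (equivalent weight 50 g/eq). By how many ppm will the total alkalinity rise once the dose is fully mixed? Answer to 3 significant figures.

(a) 88.3 kg; (b) 82.0 ppm

(a) Alkalinity to add: (107 − 38) = 69 mg/L as CaCO₃ × 762,000 L = 52,580 g as CaCO₃.
(a) Equivalents: 52,580 g ÷ 50 g/eq = 1052 eq.
(a) NaHCO₃ supplies 1 eq per mole → 1052 mol.
(a) Mass: 1052 mol × 84 g/mol = 88,330 g.

(b) Volume: 1380 m³ = 1,380,000 L.
(b) Moles of NaHCO₃: 190,000 g ÷ 84 g/mol = 2262 mol → 2262 eq of alkalinity.
(b) As CaCO₃: 2262 eq × 50 g/eq = 113,100 g.
(b) Rise: 113,100 g / 1,380,000 L × 1000 = 81.95 mg/L.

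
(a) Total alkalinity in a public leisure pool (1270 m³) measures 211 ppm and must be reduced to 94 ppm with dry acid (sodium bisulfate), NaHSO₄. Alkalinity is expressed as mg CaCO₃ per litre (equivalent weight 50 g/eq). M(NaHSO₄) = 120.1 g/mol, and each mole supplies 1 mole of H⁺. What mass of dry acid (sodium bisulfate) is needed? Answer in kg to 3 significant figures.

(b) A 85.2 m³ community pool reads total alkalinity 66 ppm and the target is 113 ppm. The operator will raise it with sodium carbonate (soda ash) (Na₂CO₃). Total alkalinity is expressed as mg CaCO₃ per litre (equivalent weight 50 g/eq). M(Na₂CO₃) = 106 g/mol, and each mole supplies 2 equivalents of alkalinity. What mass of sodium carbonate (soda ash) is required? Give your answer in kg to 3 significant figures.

(a) Volume: 1270 m³ = 1,270,000 L.
(a) Alkalinity to neutralize: (211 − 94) = 117 mg/L as CaCO₃ × 1,270,000 L = 148,600 g as CaCO₃.
(a) Equivalents of H⁺ required: 148,600 ÷ 50 g/eq = 2972 eq = 2972 mol NaHSO₄.
(a) Mass of NaHSO₄: 2972 × 120.1 = 356,900 g.

(b) Volume: 85.2 m³ = 85,200 L.
(b) Alkalinity to add: (113 − 66) = 47 mg/L as CaCO₃ × 85,200 L = 4004 g as CaCO₃.
(b) Equivalents: 4004 g ÷ 50 g/eq = 80.09 eq.
(b) Each mole of Na₂CO₃ supplies 2 eq, so 80.09 / 2 = 40.04 mol.
(b) Mass: 40.04 mol × 106 g/mol = 4245 g.

(a) 357 kg; (b) 4.24 kg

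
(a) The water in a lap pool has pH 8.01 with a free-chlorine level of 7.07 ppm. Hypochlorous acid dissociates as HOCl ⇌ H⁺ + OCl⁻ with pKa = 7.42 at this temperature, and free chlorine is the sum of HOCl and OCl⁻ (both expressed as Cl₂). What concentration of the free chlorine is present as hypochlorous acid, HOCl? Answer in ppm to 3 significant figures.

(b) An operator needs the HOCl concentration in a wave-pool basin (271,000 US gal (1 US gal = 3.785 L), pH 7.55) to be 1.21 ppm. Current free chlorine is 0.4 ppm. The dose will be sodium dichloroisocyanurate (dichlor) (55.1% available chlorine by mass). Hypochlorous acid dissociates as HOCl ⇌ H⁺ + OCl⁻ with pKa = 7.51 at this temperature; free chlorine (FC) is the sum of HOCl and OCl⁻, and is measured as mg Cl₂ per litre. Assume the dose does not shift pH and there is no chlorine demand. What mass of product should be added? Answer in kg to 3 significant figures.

(a) 1.45 ppm; (b) 3.98 kg

(a) [OCl⁻]/[HOCl] = 10^(pH − pKa) = 10^(8.01 − 7.42) = 10^0.59 = 3.89.
(a) Fraction as HOCl = 1 / (1 + 3.89) = 0.2045.
(a) HOCl = 0.2045 × 7.07 ppm = 1.446 ppm.

(b) Volume: 271,000 US gal × 3.785 L/gal = 1,025,735 L.
(b) [OCl⁻]/[HOCl] = 10^(pH − pKa) = 10^(7.55 − 7.51) = 1.096; fraction as HOCl = 1/(1 + 1.096) = 0.477.
(b) Free chlorine required for 1.21 ppm HOCl: 1.21 / 0.477 = 2.537 ppm.
(b) FC to add: 2.537 − 0.4 = 2.137 mg/L as Cl₂.
(b) Cl₂ equivalent: 2.137 mg/L × 1,025,735 L = 2192 g.
(b) Product at 55.1% available Cl: 2192 / 0.551 = 3978 g.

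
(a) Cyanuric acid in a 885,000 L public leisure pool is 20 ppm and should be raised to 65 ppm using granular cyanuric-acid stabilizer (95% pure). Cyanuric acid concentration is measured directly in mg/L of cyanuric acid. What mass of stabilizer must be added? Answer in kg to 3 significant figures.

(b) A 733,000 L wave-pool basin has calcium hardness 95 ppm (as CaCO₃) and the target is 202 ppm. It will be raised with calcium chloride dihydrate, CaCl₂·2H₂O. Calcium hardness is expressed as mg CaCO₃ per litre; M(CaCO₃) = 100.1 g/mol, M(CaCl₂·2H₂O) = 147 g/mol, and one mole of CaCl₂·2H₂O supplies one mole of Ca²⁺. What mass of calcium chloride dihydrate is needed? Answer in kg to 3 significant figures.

(a) CYA to add: (65 − 20) = 45 mg/L × 885,000 L = 39,820 g cyanuric acid.
(a) At 95% purity: 39,820 / 0.95 = 41,920 g product.

(b) Hardness to add: (202 − 95) = 107 mg/L as CaCO₃ × 733,000 L = 78,430 g as CaCO₃.
(b) Moles of Ca²⁺ (1 mol Ca²⁺ ≡ 1 mol CaCO₃): 78,430 / 100.1 g/mol = 783.5 mol.
(b) Mass of CaCl₂·2H₂O: 783.5 × 147 = 115,200 g.

(a) 41.9 kg; (b) 115 kg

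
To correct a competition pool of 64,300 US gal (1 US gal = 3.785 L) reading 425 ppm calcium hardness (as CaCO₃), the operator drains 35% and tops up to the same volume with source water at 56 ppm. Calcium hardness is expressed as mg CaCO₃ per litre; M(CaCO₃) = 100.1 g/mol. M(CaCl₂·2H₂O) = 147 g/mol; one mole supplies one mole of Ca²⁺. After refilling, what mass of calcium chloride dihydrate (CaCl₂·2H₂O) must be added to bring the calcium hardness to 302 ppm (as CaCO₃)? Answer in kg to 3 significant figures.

Volume: 64,300 US gal × 3.785 L/gal = 243,376 L.
After draining 35% and refilling: 425 × 0.65 + 56 × 0.35 = 295.85 ppm.
Deficit to target: 302 − 295.85 = 6.15 mg/L.
As CaCO₃: 6.15 mg/L × 243,376 L = 1497 g; ÷ 100.1 = 14.95 mol Ca²⁺.
Mass: 14.95 × 147 = 2198 g.

2.20 kg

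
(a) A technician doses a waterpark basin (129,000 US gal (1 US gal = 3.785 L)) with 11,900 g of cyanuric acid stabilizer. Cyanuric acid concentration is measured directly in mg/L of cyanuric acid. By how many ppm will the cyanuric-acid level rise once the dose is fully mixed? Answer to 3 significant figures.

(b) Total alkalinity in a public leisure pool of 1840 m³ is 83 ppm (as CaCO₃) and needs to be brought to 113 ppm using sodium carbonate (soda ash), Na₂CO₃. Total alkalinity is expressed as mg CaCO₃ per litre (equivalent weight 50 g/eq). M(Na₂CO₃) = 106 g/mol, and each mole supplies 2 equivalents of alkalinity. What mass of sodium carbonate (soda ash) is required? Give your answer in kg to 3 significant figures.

(a) 24.4 ppm; (b) 58.5 kg

(a) Volume: 129,000 US gal × 3.785 L/gal = 488,265 L.
(a) Rise: 11,900 g / 488,265 L × 1000 = 24.37 mg/L.

(b) Volume: 1840 m³ = 1,840,000 L.
(b) Alkalinity to add: (113 − 83) = 30 mg/L as CaCO₃ × 1,840,000 L = 55,200 g as CaCO₃.
(b) Equivalents: 55,200 g ÷ 50 g/eq = 1104 eq.
(b) Each mole of Na₂CO₃ supplies 2 eq, so 1104 / 2 = 552 mol.
(b) Mass: 552 mol × 106 g/mol = 58,510 g.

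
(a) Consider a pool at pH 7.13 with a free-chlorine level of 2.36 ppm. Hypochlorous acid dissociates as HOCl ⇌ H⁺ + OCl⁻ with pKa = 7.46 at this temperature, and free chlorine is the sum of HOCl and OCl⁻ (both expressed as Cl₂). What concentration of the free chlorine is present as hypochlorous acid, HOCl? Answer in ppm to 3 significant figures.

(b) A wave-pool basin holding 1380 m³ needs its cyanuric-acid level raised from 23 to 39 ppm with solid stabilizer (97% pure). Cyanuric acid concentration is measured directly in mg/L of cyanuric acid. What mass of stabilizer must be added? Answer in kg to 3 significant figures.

(a) 1.61 ppm; (b) 22.8 kg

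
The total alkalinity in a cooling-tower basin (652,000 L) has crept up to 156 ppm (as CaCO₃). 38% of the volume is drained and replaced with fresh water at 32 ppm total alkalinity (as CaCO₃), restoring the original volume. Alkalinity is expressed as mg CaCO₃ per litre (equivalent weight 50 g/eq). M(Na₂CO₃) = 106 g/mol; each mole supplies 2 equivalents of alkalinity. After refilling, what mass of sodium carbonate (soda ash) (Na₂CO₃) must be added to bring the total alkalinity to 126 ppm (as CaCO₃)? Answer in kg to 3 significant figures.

11.8 kg

After draining 38% and refilling: 156 × 0.62 + 32 × 0.38 = 108.88 ppm.
Deficit to target: 126 − 108.88 = 17.12 mg/L.
As CaCO₃: 17.12 mg/L × 652,000 L = 11,160 g; ÷ 50 g/eq ÷ 2 = 111.6 mol Na₂CO₃.
Mass: 111.6 × 106 = 11,830 g.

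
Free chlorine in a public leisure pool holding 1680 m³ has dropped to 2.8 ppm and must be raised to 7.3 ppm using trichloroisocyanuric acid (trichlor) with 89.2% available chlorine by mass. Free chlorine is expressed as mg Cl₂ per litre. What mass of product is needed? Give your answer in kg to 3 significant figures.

8.48 kg

Volume: 1680 m³ = 1,680,000 L.
Chlorine deficit: 7.3 − 2.8 = 4.5 ppm = 4.5 mg/L as Cl₂.
Cl₂ equivalent needed: 4.5 mg/L × 1,680,000 L = 7,560,000 mg = 7560 g.
Product at 89.2% available chlorine: 7560 / 0.892 = 8475 g.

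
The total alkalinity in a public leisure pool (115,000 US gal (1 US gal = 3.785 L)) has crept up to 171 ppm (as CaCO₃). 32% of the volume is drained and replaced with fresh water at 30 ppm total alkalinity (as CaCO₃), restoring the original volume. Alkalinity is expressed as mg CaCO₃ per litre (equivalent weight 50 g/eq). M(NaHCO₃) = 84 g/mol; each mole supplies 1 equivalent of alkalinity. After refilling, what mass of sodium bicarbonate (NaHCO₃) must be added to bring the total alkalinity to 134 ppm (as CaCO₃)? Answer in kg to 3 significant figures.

Volume: 115,000 US gal × 3.785 L/gal = 435,275 L.
After draining 32% and refilling: 171 × 0.68 + 30 × 0.32 = 125.88 ppm.
Deficit to target: 134 − 125.88 = 8.12 mg/L.
As CaCO₃: 8.12 mg/L × 435,275 L = 3534 g; ÷ 50 g/eq ÷ 1 = 70.69 mol NaHCO₃.
Mass: 70.69 × 84 = 5938 g.

5.94 kg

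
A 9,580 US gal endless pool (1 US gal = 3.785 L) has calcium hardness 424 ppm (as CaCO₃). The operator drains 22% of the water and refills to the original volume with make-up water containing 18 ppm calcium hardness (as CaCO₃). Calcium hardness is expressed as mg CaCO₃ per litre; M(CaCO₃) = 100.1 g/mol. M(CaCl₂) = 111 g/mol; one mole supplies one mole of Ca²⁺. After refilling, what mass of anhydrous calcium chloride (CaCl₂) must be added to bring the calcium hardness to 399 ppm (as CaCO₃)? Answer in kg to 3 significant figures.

2.59 kg

Volume: 9,580 US gal × 3.785 L/gal = 36,260 L.
After draining 22% and refilling: 424 × 0.78 + 18 × 0.22 = 334.68 ppm.
Deficit to target: 399 − 334.68 = 64.32 mg/L.
As CaCO₃: 64.32 mg/L × 36,260 L = 2332 g; ÷ 100.1 = 23.3 mol Ca²⁺.
Mass: 23.3 × 111 = 2586 g.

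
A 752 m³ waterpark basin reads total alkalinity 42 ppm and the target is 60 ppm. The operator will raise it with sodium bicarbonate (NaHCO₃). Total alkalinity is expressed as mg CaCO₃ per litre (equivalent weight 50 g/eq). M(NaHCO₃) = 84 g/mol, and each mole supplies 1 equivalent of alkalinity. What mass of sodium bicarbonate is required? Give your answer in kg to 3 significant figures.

22.7 kg

Volume: 752 m³ = 752,000 L.
Alkalinity to add: (60 − 42) = 18 mg/L as CaCO₃ × 752,000 L = 13,540 g as CaCO₃.
Equivalents: 13,540 g ÷ 50 g/eq = 270.7 eq.
NaHCO₃ supplies 1 eq per mole → 270.7 mol.
Mass: 270.7 mol × 84 g/mol = 22,740 g.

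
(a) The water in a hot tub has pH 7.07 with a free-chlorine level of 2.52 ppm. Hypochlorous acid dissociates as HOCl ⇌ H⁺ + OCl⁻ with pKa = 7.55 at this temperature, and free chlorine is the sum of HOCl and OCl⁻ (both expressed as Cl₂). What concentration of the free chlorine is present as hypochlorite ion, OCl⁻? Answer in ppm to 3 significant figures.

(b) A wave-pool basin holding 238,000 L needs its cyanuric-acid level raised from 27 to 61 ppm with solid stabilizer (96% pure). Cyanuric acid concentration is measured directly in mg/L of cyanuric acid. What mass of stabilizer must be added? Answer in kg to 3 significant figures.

(a) 0.627 ppm; (b) 8.43 kg

(a) [OCl⁻]/[HOCl] = 10^(pH − pKa) = 10^(7.07 − 7.55) = 10^-0.48 = 0.3311.
(a) Fraction as HOCl = 1 / (1 + 0.3311) = 0.7512.
(a) OCl⁻ = (1 − 0.7512) × 2.52 ppm = 0.6269 ppm.

(b) CYA to add: (61 − 27) = 34 mg/L × 238,000 L = 8092 g cyanuric acid.
(b) At 96% purity: 8092 / 0.96 = 8429 g product.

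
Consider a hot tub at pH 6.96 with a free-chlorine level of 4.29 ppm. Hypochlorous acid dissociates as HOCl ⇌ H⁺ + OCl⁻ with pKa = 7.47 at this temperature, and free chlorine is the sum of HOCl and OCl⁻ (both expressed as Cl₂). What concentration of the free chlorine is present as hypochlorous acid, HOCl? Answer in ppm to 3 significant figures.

3.28 ppm

[OCl⁻]/[HOCl] = 10^(pH − pKa) = 10^(6.96 − 7.47) = 10^-0.51 = 0.309.
Fraction as HOCl = 1 / (1 + 0.309) = 0.7639.
HOCl = 0.7639 × 4.29 ppm = 3.277 ppm.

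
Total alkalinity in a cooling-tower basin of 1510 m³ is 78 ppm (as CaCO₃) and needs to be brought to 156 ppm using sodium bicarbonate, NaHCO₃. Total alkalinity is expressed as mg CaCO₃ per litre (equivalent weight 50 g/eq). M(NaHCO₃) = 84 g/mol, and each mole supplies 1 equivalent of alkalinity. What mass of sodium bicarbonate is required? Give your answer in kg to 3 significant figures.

Volume: 1510 m³ = 1,510,000 L.
Alkalinity to add: (156 − 78) = 78 mg/L as CaCO₃ × 1,510,000 L = 117,800 g as CaCO₃.
Equivalents: 117,800 g ÷ 50 g/eq = 2356 eq.
NaHCO₃ supplies 1 eq per mole → 2356 mol.
Mass: 2356 mol × 84 g/mol = 197,900 g.

198 kg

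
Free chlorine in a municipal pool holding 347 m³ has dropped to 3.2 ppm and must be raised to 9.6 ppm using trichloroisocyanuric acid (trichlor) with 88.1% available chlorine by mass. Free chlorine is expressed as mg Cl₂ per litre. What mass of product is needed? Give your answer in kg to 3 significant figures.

Volume: 347 m³ = 347,000 L.
Chlorine deficit: 9.6 − 3.2 = 6.4 ppm = 6.4 mg/L as Cl₂.
Cl₂ equivalent needed: 6.4 mg/L × 347,000 L = 2,221,000 mg = 2221 g.
Product at 88.1% available chlorine: 2221 / 0.881 = 2521 g.

2.52 kg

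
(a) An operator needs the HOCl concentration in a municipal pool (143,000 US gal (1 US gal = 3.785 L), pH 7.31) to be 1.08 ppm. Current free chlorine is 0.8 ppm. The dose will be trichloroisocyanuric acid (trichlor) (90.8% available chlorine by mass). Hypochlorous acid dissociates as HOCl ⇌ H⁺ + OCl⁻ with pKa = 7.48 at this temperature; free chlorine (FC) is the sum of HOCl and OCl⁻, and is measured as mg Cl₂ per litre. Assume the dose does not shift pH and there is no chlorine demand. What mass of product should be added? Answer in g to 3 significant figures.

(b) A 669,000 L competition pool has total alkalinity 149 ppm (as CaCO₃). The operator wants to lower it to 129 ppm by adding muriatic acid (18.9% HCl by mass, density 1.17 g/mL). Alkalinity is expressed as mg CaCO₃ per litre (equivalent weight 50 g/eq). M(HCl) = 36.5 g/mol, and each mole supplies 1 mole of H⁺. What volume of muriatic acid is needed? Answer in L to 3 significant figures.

(a) Volume: 143,000 US gal × 3.785 L/gal = 541,255 L.
(a) [OCl⁻]/[HOCl] = 10^(pH − pKa) = 10^(7.31 − 7.48) = 0.6761; fraction as HOCl = 1/(1 + 0.6761) = 0.5966.
(a) Free chlorine required for 1.08 ppm HOCl: 1.08 / 0.5966 = 1.81 ppm.
(a) FC to add: 1.81 − 0.8 = 1.01 mg/L as Cl₂.
(a) Cl₂ equivalent: 1.01 mg/L × 541,255 L = 546.8 g.
(a) Product at 90.8% available Cl: 546.8 / 0.908 = 602.2 g.

(b) Alkalinity to neutralize: (149 − 129) = 20 mg/L as CaCO₃ × 669,000 L = 13,380 g as CaCO₃.
(b) Equivalents of H⁺ required: 13,380 ÷ 50 g/eq = 267.6 eq = 267.6 mol HCl.
(b) Mass of HCl: 267.6 × 36.5 = 9767 g.
(b) Mass of 18.9% solution: 9767 / 0.189 = 51,680 g.
(b) Volume: 51,680 g ÷ 1.17 g/mL = 44,170 mL.

(a) 602 g; (b) 44.2 L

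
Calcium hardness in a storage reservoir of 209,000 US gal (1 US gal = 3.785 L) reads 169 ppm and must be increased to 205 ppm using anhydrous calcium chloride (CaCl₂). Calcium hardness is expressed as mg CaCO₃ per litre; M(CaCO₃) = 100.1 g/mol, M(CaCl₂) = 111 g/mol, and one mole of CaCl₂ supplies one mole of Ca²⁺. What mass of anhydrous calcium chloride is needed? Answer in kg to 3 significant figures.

Volume: 209,000 US gal × 3.785 L/gal = 791,065 L.
Hardness to add: (205 − 169) = 36 mg/L as CaCO₃ × 791,065 L = 28,480 g as CaCO₃.
Moles of Ca²⁺ (1 mol Ca²⁺ ≡ 1 mol CaCO₃): 28,480 / 100.1 g/mol = 284.5 mol.
Mass of CaCl₂: 284.5 × 111 = 31,580 g.

31.6 kg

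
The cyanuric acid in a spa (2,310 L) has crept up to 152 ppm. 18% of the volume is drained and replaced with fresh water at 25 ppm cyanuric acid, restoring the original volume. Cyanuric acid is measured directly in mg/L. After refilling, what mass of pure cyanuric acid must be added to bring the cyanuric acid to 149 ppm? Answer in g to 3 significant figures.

After draining 18% and refilling: 152 × 0.82 + 25 × 0.18 = 129.14 ppm.
Deficit to target: 149 − 129.14 = 19.86 mg/L.
Mass: 19.86 mg/L × 2,310 L = 45.88 g cyanuric acid.

45.9 g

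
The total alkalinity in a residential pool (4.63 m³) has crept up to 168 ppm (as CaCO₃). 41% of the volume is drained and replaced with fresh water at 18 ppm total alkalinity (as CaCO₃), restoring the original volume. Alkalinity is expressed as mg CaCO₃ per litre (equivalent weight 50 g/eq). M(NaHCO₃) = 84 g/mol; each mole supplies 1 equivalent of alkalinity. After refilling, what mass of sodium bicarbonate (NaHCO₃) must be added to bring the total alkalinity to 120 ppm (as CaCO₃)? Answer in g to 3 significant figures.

105 g

Volume: 4.63 m³ = 4,630 L.
After draining 41% and refilling: 168 × 0.59 + 18 × 0.41 = 106.5 ppm.
Deficit to target: 120 − 106.5 = 13.5 mg/L.
As CaCO₃: 13.5 mg/L × 4,630 L = 62.5 g; ÷ 50 g/eq ÷ 1 = 1.25 mol NaHCO₃.
Mass: 1.25 × 84 = 105 g.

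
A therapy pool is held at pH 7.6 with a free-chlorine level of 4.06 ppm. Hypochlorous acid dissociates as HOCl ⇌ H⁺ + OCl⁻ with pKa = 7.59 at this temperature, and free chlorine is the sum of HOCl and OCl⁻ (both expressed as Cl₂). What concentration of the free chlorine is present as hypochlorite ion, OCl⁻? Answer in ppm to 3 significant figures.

[OCl⁻]/[HOCl] = 10^(pH − pKa) = 10^(7.6 − 7.59) = 10^0.01 = 1.023.
Fraction as HOCl = 1 / (1 + 1.023) = 0.4942.
OCl⁻ = (1 − 0.4942) × 4.06 ppm = 2.053 ppm.

2.05 ppm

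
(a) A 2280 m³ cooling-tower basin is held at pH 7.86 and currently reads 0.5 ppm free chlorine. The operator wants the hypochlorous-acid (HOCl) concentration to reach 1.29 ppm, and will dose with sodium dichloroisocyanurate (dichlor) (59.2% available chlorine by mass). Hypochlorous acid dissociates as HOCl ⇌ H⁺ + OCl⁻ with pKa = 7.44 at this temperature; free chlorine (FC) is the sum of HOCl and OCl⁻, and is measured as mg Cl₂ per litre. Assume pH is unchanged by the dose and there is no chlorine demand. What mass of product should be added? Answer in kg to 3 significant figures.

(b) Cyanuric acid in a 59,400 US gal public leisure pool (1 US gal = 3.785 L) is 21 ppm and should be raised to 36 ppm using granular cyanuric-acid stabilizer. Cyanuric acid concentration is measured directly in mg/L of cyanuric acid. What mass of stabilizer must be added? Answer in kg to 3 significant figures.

(a) Volume: 2280 m³ = 2,280,000 L.
(a) [OCl⁻]/[HOCl] = 10^(pH − pKa) = 10^(7.86 − 7.44) = 2.63; fraction as HOCl = 1/(1 + 2.63) = 0.2755.
(a) Free chlorine required for 1.29 ppm HOCl: 1.29 / 0.2755 = 4.683 ppm.
(a) FC to add: 4.683 − 0.5 = 4.183 mg/L as Cl₂.
(a) Cl₂ equivalent: 4.183 mg/L × 2,280,000 L = 9537 g.
(a) Product at 59.2% available Cl: 9537 / 0.592 = 16,110 g.

(b) Volume: 59,400 US gal × 3.785 L/gal = 224,829 L.
(b) CYA to add: (36 − 21) = 15 mg/L × 224,829 L = 3372 g cyanuric acid.

(a) 16.1 kg; (b) 3.37 kg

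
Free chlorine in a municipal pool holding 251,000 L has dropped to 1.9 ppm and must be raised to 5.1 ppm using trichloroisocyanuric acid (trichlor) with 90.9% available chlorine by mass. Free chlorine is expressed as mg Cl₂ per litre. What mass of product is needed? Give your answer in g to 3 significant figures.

884 g

Chlorine deficit: 5.1 − 1.9 = 3.2 ppm = 3.2 mg/L as Cl₂.
Cl₂ equivalent needed: 3.2 mg/L × 251,000 L = 803,200 mg = 803.2 g.
Product at 90.9% available chlorine: 803.2 / 0.909 = 883.6 g.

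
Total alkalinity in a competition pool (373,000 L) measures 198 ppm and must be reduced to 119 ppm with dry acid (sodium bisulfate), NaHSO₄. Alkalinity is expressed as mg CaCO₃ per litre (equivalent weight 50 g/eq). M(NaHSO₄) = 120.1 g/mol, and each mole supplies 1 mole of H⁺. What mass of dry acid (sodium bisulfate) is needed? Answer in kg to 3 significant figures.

70.8 kg

Alkalinity to neutralize: (198 − 119) = 79 mg/L as CaCO₃ × 373,000 L = 29,470 g as CaCO₃.
Equivalents of H⁺ required: 29,470 ÷ 50 g/eq = 589.3 eq = 589.3 mol NaHSO₄.
Mass of NaHSO₄: 589.3 × 120.1 = 70,780 g.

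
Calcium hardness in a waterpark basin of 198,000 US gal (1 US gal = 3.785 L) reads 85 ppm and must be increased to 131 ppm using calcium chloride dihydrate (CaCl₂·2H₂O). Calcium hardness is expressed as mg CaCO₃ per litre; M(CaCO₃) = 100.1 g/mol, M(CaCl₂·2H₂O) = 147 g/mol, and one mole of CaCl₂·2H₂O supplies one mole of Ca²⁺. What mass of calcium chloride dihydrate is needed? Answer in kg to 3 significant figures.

50.6 kg

Volume: 198,000 US gal × 3.785 L/gal = 749,430 L.
Hardness to add: (131 − 85) = 46 mg/L as CaCO₃ × 749,430 L = 34,470 g as CaCO₃.
Moles of Ca²⁺ (1 mol Ca²⁺ ≡ 1 mol CaCO₃): 34,470 / 100.1 g/mol = 344.4 mol.
Mass of CaCl₂·2H₂O: 344.4 × 147 = 50,630 g.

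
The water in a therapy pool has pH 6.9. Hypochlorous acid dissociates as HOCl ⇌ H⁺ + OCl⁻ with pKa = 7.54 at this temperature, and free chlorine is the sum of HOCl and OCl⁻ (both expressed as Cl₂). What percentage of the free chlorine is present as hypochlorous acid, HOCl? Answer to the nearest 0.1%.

81.4%

[OCl⁻]/[HOCl] = 10^(pH − pKa) = 10^(6.9 − 7.54) = 10^-0.64 = 0.2291.
Fraction as HOCl = 1 / (1 + 0.2291) = 0.8136.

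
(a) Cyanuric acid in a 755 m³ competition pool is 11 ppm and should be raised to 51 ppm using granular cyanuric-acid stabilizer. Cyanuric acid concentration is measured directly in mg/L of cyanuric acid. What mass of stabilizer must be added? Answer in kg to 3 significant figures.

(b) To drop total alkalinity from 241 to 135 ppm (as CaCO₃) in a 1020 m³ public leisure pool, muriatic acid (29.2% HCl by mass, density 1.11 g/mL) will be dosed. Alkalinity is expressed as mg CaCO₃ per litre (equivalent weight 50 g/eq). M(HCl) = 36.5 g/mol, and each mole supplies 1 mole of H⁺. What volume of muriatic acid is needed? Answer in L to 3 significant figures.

(a) Volume: 755 m³ = 755,000 L.
(a) CYA to add: (51 − 11) = 40 mg/L × 755,000 L = 30,200 g cyanuric acid.

(b) Volume: 1020 m³ = 1,020,000 L.
(b) Alkalinity to neutralize: (241 − 135) = 106 mg/L as CaCO₃ × 1,020,000 L = 108,100 g as CaCO₃.
(b) Equivalents of H⁺ required: 108,100 ÷ 50 g/eq = 2162 eq = 2162 mol HCl.
(b) Mass of HCl: 2162 × 36.5 = 78,930 g.
(b) Mass of 29.2% solution: 78,930 / 0.292 = 270,300 g.
(b) Volume: 270,300 g ÷ 1.11 g/mL = 243,500 mL.

(a) 30.2 kg; (b) 244 L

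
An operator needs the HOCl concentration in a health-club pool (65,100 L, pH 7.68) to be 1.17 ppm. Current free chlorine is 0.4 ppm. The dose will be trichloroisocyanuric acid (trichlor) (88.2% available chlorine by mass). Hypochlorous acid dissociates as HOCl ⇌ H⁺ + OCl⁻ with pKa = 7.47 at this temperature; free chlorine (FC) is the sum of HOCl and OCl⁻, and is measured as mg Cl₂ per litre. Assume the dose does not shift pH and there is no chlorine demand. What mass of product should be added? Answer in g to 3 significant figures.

197 g

[OCl⁻]/[HOCl] = 10^(pH − pKa) = 10^(7.68 − 7.47) = 1.622; fraction as HOCl = 1/(1 + 1.622) = 0.3814.
Free chlorine required for 1.17 ppm HOCl: 1.17 / 0.3814 = 3.068 ppm.
FC to add: 3.068 − 0.4 = 2.668 mg/L as Cl₂.
Cl₂ equivalent: 2.668 mg/L × 65,100 L = 173.7 g.
Product at 88.2% available Cl: 173.7 / 0.882 = 196.9 g.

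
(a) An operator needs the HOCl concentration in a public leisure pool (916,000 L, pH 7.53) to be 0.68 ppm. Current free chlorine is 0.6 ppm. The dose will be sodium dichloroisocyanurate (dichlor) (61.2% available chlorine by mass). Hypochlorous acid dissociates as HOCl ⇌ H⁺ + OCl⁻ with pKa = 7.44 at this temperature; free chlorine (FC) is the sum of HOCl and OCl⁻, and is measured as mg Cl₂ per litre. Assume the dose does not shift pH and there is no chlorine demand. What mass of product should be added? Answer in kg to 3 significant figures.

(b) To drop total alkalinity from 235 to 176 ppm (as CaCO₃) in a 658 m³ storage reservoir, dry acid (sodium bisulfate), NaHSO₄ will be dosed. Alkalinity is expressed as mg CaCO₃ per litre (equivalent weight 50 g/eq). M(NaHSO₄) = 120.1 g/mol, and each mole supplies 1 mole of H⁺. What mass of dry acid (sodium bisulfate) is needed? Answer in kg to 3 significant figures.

(a) 1.37 kg; (b) 93.3 kg

(a) [OCl⁻]/[HOCl] = 10^(pH − pKa) = 10^(7.53 − 7.44) = 1.23; fraction as HOCl = 1/(1 + 1.23) = 0.4484.
(a) Free chlorine required for 0.68 ppm HOCl: 0.68 / 0.4484 = 1.517 ppm.
(a) FC to add: 1.517 − 0.6 = 0.9166 mg/L as Cl₂.
(a) Cl₂ equivalent: 0.9166 mg/L × 916,000 L = 839.6 g.
(a) Product at 61.2% available Cl: 839.6 / 0.612 = 1372 g.

(b) Volume: 658 m³ = 658,000 L.
(b) Alkalinity to neutralize: (235 − 176) = 59 mg/L as CaCO₃ × 658,000 L = 38,820 g as CaCO₃.
(b) Equivalents of H⁺ required: 38,820 ÷ 50 g/eq = 776.4 eq = 776.4 mol NaHSO₄.
(b) Mass of NaHSO₄: 776.4 × 120.1 = 93,250 g.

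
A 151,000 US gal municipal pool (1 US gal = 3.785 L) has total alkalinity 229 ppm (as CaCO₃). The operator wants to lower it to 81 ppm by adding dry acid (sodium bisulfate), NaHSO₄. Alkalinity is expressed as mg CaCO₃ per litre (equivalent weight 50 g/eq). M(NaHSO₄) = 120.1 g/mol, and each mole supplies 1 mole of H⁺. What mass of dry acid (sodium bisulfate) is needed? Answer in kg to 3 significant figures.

203 kg

Volume: 151,000 US gal × 3.785 L/gal = 571,535 L.
Alkalinity to neutralize: (229 − 81) = 148 mg/L as CaCO₃ × 571,535 L = 84,590 g as CaCO₃.
Equivalents of H⁺ required: 84,590 ÷ 50 g/eq = 1692 eq = 1692 mol NaHSO₄.
Mass of NaHSO₄: 1692 × 120.1 = 203,200 g.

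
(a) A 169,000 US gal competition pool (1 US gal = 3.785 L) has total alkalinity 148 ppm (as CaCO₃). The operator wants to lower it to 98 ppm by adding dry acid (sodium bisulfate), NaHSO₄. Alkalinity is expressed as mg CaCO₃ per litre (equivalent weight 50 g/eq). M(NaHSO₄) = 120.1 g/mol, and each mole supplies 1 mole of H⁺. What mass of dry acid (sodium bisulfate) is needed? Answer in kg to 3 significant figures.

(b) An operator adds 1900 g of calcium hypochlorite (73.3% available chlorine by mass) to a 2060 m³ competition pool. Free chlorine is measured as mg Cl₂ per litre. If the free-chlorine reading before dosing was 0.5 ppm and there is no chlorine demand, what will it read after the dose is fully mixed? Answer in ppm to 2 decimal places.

(a) Volume: 169,000 US gal × 3.785 L/gal = 639,665 L.
(a) Alkalinity to neutralize: (148 − 98) = 50 mg/L as CaCO₃ × 639,665 L = 31,980 g as CaCO₃.
(a) Equivalents of H⁺ required: 31,980 ÷ 50 g/eq = 639.7 eq = 639.7 mol NaHSO₄.
(a) Mass of NaHSO₄: 639.7 × 120.1 = 76,820 g.

(b) Volume: 2060 m³ = 2,060,000 L.
(b) Available chlorine delivered: 1900 g × 0.733 = 1393 g as Cl₂.
(b) Concentration rise: 1393 g / 2,060,000 L = 0.6761 mg/L = 0.68 ppm.
(b) Final FC: 0.5 + 0.68 = 1.18 ppm.

(a) 76.8 kg; (b) 1.18 ppm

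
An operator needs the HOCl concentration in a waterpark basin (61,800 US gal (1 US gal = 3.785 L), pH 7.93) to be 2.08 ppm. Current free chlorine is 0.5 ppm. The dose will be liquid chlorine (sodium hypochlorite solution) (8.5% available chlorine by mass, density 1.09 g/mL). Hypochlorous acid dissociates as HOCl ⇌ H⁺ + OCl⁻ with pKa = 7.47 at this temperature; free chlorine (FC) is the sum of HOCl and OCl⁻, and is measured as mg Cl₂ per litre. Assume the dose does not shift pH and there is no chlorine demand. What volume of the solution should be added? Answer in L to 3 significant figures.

Volume: 61,800 US gal × 3.785 L/gal = 233,913 L.
[OCl⁻]/[HOCl] = 10^(pH − pKa) = 10^(7.93 − 7.47) = 2.884; fraction as HOCl = 1/(1 + 2.884) = 0.2575.
Free chlorine required for 2.08 ppm HOCl: 2.08 / 0.2575 = 8.079 ppm.
FC to add: 8.079 − 0.5 = 7.579 mg/L as Cl₂.
Cl₂ equivalent: 7.579 mg/L × 233,913 L = 1773 g.
Product at 8.5% available Cl: 1773 / 0.085 = 20,860 g.
Volume: 20,860 g ÷ 1.09 g/mL = 19,130 mL.

19.1 L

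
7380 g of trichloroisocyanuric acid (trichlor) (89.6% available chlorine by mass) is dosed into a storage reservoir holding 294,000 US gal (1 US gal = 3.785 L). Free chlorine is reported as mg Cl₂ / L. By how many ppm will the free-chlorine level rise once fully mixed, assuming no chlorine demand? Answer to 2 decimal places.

Volume: 294,000 US gal × 3.785 L/gal = 1,112,790 L.
Available chlorine delivered: 7380 g × 0.896 = 6612 g as Cl₂.
Concentration rise: 6612 g / 1,112,790 L = 5.942 mg/L = 5.94 ppm.

5.94 ppm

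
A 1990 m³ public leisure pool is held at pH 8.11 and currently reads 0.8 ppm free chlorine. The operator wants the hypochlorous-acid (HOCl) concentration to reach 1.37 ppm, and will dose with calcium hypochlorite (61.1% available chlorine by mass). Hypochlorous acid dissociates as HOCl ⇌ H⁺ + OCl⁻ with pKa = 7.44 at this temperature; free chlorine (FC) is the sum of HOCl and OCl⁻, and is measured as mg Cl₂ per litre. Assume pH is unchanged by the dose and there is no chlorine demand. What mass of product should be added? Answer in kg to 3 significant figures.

22.7 kg

Volume: 1990 m³ = 1,990,000 L.
[OCl⁻]/[HOCl] = 10^(pH − pKa) = 10^(8.11 − 7.44) = 4.677; fraction as HOCl = 1/(1 + 4.677) = 0.1761.
Free chlorine required for 1.37 ppm HOCl: 1.37 / 0.1761 = 7.778 ppm.
FC to add: 7.778 − 0.8 = 6.978 mg/L as Cl₂.
Cl₂ equivalent: 6.978 mg/L × 1,990,000 L = 13,890 g.
Product at 61.1% available Cl: 13,890 / 0.611 = 22,730 g.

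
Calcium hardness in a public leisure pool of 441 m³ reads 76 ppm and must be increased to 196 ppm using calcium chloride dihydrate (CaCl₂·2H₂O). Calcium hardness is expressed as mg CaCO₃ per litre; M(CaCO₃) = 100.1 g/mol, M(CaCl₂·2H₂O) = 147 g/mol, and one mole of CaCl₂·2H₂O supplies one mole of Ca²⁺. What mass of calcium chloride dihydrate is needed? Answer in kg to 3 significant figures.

Volume: 441 m³ = 441,000 L.
Hardness to add: (196 − 76) = 120 mg/L as CaCO₃ × 441,000 L = 52,920 g as CaCO₃.
Moles of Ca²⁺ (1 mol Ca²⁺ ≡ 1 mol CaCO₃): 52,920 / 100.1 g/mol = 528.7 mol.
Mass of CaCl₂·2H₂O: 528.7 × 147 = 77,710 g.

77.7 kg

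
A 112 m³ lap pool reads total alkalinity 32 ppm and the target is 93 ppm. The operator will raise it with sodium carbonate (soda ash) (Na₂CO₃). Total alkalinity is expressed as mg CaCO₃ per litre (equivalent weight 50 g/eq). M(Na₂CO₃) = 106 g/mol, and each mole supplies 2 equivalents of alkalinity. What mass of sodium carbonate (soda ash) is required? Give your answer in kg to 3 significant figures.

Volume: 112 m³ = 112,000 L.
Alkalinity to add: (93 − 32) = 61 mg/L as CaCO₃ × 112,000 L = 6832 g as CaCO₃.
Equivalents: 6832 g ÷ 50 g/eq = 136.6 eq.
Each mole of Na₂CO₃ supplies 2 eq, so 136.6 / 2 = 68.32 mol.
Mass: 68.32 mol × 106 g/mol = 7242 g.

7.24 kg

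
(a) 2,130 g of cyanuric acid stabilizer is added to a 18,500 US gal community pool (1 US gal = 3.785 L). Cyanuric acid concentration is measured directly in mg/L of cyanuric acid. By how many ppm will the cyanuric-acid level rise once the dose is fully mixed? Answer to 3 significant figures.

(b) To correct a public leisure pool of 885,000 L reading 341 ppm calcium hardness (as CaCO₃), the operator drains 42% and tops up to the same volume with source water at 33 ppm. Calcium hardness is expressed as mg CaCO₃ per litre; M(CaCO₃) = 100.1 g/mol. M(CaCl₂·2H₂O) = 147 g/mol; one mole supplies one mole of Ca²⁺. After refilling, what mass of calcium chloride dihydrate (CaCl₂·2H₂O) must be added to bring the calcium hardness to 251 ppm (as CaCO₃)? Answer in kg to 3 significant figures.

(a) 30.4 ppm; (b) 51.2 kg

(a) Volume: 18,500 US gal × 3.785 L/gal = 70,022 L.
(a) Rise: 2,130 g / 70,022 L × 1000 = 30.42 mg/L.

(b) After draining 42% and refilling: 341 × 0.58 + 33 × 0.42 = 211.64 ppm.
(b) Deficit to target: 251 − 211.64 = 39.36 mg/L.
(b) As CaCO₃: 39.36 mg/L × 885,000 L = 34,830 g; ÷ 100.1 = 348 mol Ca²⁺.
(b) Mass: 348 × 147 = 51,150 g.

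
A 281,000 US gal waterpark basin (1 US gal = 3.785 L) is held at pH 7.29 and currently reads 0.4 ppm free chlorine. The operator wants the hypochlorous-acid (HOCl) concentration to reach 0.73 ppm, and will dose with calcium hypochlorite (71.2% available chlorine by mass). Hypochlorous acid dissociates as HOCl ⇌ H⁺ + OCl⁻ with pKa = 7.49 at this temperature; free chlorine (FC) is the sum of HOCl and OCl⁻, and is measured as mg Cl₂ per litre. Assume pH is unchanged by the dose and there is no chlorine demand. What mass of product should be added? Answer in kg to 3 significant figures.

1.18 kg

Volume: 281,000 US gal × 3.785 L/gal = 1,063,585 L.
[OCl⁻]/[HOCl] = 10^(pH − pKa) = 10^(7.29 − 7.49) = 0.631; fraction as HOCl = 1/(1 + 0.631) = 0.6131.
Free chlorine required for 0.73 ppm HOCl: 0.73 / 0.6131 = 1.191 ppm.
FC to add: 1.191 − 0.4 = 0.7906 mg/L as Cl₂.
Cl₂ equivalent: 0.7906 mg/L × 1,063,585 L = 840.9 g.
Product at 71.2% available Cl: 840.9 / 0.712 = 1181 g.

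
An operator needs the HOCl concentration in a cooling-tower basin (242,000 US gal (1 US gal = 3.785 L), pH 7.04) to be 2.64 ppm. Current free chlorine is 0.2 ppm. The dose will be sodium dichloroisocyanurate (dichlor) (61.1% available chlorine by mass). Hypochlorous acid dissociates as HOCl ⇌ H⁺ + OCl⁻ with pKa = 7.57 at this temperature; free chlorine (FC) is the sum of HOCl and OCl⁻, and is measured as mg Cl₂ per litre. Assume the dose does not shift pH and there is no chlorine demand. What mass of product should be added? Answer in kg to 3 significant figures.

4.83 kg

Volume: 242,000 US gal × 3.785 L/gal = 915,970 L.
[OCl⁻]/[HOCl] = 10^(pH − pKa) = 10^(7.04 − 7.57) = 0.2951; fraction as HOCl = 1/(1 + 0.2951) = 0.7721.
Free chlorine required for 2.64 ppm HOCl: 2.64 / 0.7721 = 3.419 ppm.
FC to add: 3.419 − 0.2 = 3.219 mg/L as Cl₂.
Cl₂ equivalent: 3.219 mg/L × 915,970 L = 2949 g.
Product at 61.1% available Cl: 2949 / 0.611 = 4826 g.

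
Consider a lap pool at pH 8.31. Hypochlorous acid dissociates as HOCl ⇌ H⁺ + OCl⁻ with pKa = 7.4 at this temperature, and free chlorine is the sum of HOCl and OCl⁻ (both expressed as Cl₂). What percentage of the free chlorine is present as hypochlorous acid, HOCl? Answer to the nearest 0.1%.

11.0%

[OCl⁻]/[HOCl] = 10^(pH − pKa) = 10^(8.31 − 7.4) = 10^0.91 = 8.128.
Fraction as HOCl = 1 / (1 + 8.128) = 0.1095.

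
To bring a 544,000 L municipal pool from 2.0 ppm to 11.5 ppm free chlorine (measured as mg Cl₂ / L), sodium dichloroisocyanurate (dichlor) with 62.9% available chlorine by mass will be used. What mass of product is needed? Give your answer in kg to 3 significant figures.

Chlorine deficit: 11.5 − 2.0 = 9.5 ppm = 9.5 mg/L as Cl₂.
Cl₂ equivalent needed: 9.5 mg/L × 544,000 L = 5,168,000 mg = 5168 g.
Product at 62.9% available chlorine: 5168 / 0.629 = 8216 g.

8.22 kg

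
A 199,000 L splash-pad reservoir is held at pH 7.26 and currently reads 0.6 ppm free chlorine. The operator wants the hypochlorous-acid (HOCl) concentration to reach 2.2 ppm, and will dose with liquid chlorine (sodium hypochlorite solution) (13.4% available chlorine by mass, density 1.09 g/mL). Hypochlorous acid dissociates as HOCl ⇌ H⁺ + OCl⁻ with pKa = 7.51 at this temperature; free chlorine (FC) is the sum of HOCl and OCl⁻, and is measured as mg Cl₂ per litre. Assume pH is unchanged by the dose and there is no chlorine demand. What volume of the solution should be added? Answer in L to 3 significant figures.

[OCl⁻]/[HOCl] = 10^(pH − pKa) = 10^(7.26 − 7.51) = 0.5623; fraction as HOCl = 1/(1 + 0.5623) = 0.6401.
Free chlorine required for 2.2 ppm HOCl: 2.2 / 0.6401 = 3.437 ppm.
FC to add: 3.437 − 0.6 = 2.837 mg/L as Cl₂.
Cl₂ equivalent: 2.837 mg/L × 199,000 L = 564.6 g.
Product at 13.4% available Cl: 564.6 / 0.134 = 4213 g.
Volume: 4213 g ÷ 1.09 g/mL = 3865 mL.

3.87 L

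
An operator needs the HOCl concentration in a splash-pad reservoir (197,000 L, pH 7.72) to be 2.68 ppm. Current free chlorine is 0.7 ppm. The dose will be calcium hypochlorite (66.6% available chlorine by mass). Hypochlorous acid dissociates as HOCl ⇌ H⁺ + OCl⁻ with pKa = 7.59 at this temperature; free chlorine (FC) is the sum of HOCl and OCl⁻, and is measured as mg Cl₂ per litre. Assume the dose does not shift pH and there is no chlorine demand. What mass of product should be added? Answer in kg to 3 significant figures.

[OCl⁻]/[HOCl] = 10^(pH − pKa) = 10^(7.72 − 7.59) = 1.349; fraction as HOCl = 1/(1 + 1.349) = 0.4257.
Free chlorine required for 2.68 ppm HOCl: 2.68 / 0.4257 = 6.295 ppm.
FC to add: 6.295 − 0.7 = 5.595 mg/L as Cl₂.
Cl₂ equivalent: 5.595 mg/L × 197,000 L = 1102 g.
Product at 66.6% available Cl: 1102 / 0.666 = 1655 g.

1.66 kg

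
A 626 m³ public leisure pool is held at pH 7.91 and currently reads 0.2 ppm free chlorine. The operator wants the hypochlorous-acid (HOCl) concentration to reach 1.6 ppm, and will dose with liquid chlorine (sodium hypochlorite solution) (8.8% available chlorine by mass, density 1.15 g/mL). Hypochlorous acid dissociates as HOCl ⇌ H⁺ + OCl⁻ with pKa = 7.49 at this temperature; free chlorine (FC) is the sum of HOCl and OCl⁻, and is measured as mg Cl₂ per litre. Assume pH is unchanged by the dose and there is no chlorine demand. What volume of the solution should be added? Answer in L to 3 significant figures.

Volume: 626 m³ = 626,000 L.
[OCl⁻]/[HOCl] = 10^(pH − pKa) = 10^(7.91 − 7.49) = 2.63; fraction as HOCl = 1/(1 + 2.63) = 0.2755.
Free chlorine required for 1.6 ppm HOCl: 1.6 / 0.2755 = 5.808 ppm.
FC to add: 5.808 − 0.2 = 5.608 mg/L as Cl₂.
Cl₂ equivalent: 5.608 mg/L × 626,000 L = 3511 g.
Product at 8.8% available Cl: 3511 / 0.088 = 39,900 g.
Volume: 39,900 g ÷ 1.15 g/mL = 34,690 mL.

34.7 L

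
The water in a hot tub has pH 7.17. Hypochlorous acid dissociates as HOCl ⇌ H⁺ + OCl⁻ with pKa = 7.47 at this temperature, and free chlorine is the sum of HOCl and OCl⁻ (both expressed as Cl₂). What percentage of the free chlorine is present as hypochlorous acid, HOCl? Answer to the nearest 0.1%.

66.6%

[OCl⁻]/[HOCl] = 10^(pH − pKa) = 10^(7.17 − 7.47) = 10^-0.30 = 0.5012.
Fraction as HOCl = 1 / (1 + 0.5012) = 0.6661.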